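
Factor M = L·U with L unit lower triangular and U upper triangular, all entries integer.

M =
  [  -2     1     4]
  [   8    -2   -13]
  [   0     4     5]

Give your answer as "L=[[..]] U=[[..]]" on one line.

  row1 -= -4·row0 → [0,2,3]
  row2 -= 0·row0 → [0,4,5]
  row2 -= 2·row1 → [0,0,-1]

L=[[1,0,0],[-4,1,0],[0,2,1]] U=[[-2,1,4],[0,2,3],[0,0,-1]]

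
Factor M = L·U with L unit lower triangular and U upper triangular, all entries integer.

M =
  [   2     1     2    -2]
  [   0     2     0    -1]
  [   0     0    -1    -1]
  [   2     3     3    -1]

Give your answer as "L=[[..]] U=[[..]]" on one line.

  r1 -= 0·r0 → [0,2,0,-1]
  r2 -= 0·r0 → [0,0,-1,-1]
  r3 -= 1·r0 → [0,2,1,1]
  r2 -= 0·r1 → [0,0,-1,-1]
  r3 -= 1·r1 → [0,0,1,2]
  r3 -= -1·r2 → [0,0,0,1]

L=[[1,0,0,0],[0,1,0,0],[0,0,1,0],[1,1,-1,1]] U=[[2,1,2,-2],[0,2,0,-1],[0,0,-1,-1],[0,0,0,1]]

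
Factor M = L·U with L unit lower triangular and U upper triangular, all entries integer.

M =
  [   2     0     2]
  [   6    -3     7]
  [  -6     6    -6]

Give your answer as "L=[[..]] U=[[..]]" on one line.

  R1 -= 3·R0 → [0,-3,1]
  R2 -= -3·R0 → [0,6,0]
  R2 -= -2·R1 → [0,0,2]

L=[[1,0,0],[3,1,0],[-3,-2,1]] U=[[2,0,2],[0,-3,1],[0,0,2]]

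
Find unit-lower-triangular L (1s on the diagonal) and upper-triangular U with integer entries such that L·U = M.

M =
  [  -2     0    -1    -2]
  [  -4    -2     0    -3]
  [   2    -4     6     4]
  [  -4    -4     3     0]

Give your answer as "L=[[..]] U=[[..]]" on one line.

L=[[1,0,0,0],[2,1,0,0],[-1,2,1,0],[2,2,1,1]] U=[[-2,0,-1,-2],[0,-2,2,1],[0,0,1,0],[0,0,0,2]]

  row1 -= 2·row0 → [0,-2,2,1]
  row2 -= -1·row0 → [0,-4,5,2]
  row3 -= 2·row0 → [0,-4,5,4]
  row2 -= 2·row1 → [0,0,1,0]
  row3 -= 2·row1 → [0,0,1,2]
  row3 -= 1·row2 → [0,0,0,2]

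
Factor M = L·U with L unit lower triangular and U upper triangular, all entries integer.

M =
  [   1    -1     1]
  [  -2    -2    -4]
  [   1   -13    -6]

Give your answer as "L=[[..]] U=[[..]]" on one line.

  r1 -= -2·r0 → [0,-4,-2]
  r2 -= 1·r0 → [0,-12,-7]
  r2 -= 3·r1 → [0,0,-1]

L=[[1,0,0],[-2,1,0],[1,3,1]] U=[[1,-1,1],[0,-4,-2],[0,0,-1]]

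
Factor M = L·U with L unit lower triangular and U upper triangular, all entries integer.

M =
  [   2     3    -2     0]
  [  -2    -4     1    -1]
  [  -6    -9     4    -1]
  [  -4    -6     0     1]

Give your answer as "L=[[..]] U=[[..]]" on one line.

L=[[1,0,0,0],[-1,1,0,0],[-3,0,1,0],[-2,0,2,1]] U=[[2,3,-2,0],[0,-1,-1,-1],[0,0,-2,-1],[0,0,0,3]]

  R1 -= -1·R0 → [0,-1,-1,-1]
  R2 -= -3·R0 → [0,0,-2,-1]
  R3 -= -2·R0 → [0,0,-4,1]
  R2 -= 0·R1 → [0,0,-2,-1]
  R3 -= 0·R1 → [0,0,-4,1]
  R3 -= 2·R2 → [0,0,0,3]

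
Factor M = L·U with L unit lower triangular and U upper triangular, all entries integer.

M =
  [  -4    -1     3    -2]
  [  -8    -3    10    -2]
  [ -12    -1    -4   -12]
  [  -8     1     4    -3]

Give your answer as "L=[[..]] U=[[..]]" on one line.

L=[[1,0,0,0],[2,1,0,0],[3,-2,1,0],[2,-3,-2,1]] U=[[-4,-1,3,-2],[0,-1,4,2],[0,0,-5,-2],[0,0,0,3]]

  R1 -= 2·R0 → [0,-1,4,2]
  R2 -= 3·R0 → [0,2,-13,-6]
  R3 -= 2·R0 → [0,3,-2,1]
  R2 -= -2·R1 → [0,0,-5,-2]
  R3 -= -3·R1 → [0,0,10,7]
  R3 -= -2·R2 → [0,0,0,3]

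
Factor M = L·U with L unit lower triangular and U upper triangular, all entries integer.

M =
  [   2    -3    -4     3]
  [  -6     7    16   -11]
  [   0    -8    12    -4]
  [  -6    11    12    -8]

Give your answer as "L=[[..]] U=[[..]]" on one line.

L=[[1,0,0,0],[-3,1,0,0],[0,4,1,0],[-3,-1,-1,1]] U=[[2,-3,-4,3],[0,-2,4,-2],[0,0,-4,4],[0,0,0,3]]

  r1 -= -3·r0 → [0,-2,4,-2]
  r2 -= 0·r0 → [0,-8,12,-4]
  r3 -= -3·r0 → [0,2,0,1]
  r2 -= 4·r1 → [0,0,-4,4]
  r3 -= -1·r1 → [0,0,4,-1]
  r3 -= -1·r2 → [0,0,0,3]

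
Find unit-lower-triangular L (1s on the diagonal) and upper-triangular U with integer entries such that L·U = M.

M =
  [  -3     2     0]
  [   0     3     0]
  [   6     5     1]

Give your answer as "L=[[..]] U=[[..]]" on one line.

  r1 -= 0·r0 → [0,3,0]
  r2 -= -2·r0 → [0,9,1]
  r2 -= 3·r1 → [0,0,1]

L=[[1,0,0],[0,1,0],[-2,3,1]] U=[[-3,2,0],[0,3,0],[0,0,1]]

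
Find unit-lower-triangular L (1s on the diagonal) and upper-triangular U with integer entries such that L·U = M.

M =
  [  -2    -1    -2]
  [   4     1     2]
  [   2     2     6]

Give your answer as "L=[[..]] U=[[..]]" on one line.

L=[[1,0,0],[-2,1,0],[-1,-1,1]] U=[[-2,-1,-2],[0,-1,-2],[0,0,2]]

  row1 -= -2·row0 → [0,-1,-2]
  row2 -= -1·row0 → [0,1,4]
  row2 -= -1·row1 → [0,0,2]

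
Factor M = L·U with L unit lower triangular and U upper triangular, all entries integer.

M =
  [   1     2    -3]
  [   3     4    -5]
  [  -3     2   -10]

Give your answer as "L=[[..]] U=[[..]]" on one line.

  R1 -= 3·R0 → [0,-2,4]
  R2 -= -3·R0 → [0,8,-19]
  R2 -= -4·R1 → [0,0,-3]

L=[[1,0,0],[3,1,0],[-3,-4,1]] U=[[1,2,-3],[0,-2,4],[0,0,-3]]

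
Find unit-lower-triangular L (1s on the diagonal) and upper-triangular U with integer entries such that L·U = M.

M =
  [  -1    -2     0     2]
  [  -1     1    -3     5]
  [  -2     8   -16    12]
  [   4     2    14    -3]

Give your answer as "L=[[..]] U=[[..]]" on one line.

  r1 -= 1·r0 → [0,3,-3,3]
  r2 -= 2·r0 → [0,12,-16,8]
  r3 -= -4·r0 → [0,-6,14,5]
  r2 -= 4·r1 → [0,0,-4,-4]
  r3 -= -2·r1 → [0,0,8,11]
  r3 -= -2·r2 → [0,0,0,3]

L=[[1,0,0,0],[1,1,0,0],[2,4,1,0],[-4,-2,-2,1]] U=[[-1,-2,0,2],[0,3,-3,3],[0,0,-4,-4],[0,0,0,3]]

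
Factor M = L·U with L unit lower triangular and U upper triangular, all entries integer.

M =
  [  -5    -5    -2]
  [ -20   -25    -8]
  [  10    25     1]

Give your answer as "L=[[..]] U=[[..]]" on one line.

  r1 -= 4·r0 → [0,-5,0]
  r2 -= -2·r0 → [0,15,-3]
  r2 -= -3·r1 → [0,0,-3]

L=[[1,0,0],[4,1,0],[-2,-3,1]] U=[[-5,-5,-2],[0,-5,0],[0,0,-3]]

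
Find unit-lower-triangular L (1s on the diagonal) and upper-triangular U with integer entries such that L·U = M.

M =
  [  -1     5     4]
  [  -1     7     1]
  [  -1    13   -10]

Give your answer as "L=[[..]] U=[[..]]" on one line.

L=[[1,0,0],[1,1,0],[1,4,1]] U=[[-1,5,4],[0,2,-3],[0,0,-2]]

  R1 -= 1·R0 → [0,2,-3]
  R2 -= 1·R0 → [0,8,-14]
  R2 -= 4·R1 → [0,0,-2]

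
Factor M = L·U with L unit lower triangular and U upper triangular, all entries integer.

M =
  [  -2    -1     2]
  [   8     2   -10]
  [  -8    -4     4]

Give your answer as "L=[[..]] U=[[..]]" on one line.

  r1 -= -4·r0 → [0,-2,-2]
  r2 -= 4·r0 → [0,0,-4]
  r2 -= 0·r1 → [0,0,-4]

L=[[1,0,0],[-4,1,0],[4,0,1]] U=[[-2,-1,2],[0,-2,-2],[0,0,-4]]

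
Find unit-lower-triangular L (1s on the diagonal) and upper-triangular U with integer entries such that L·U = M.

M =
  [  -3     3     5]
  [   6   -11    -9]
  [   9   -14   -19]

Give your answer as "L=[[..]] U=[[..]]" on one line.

L=[[1,0,0],[-2,1,0],[-3,1,1]] U=[[-3,3,5],[0,-5,1],[0,0,-5]]

  R1 -= -2·R0 → [0,-5,1]
  R2 -= -3·R0 → [0,-5,-4]
  R2 -= 1·R1 → [0,0,-5]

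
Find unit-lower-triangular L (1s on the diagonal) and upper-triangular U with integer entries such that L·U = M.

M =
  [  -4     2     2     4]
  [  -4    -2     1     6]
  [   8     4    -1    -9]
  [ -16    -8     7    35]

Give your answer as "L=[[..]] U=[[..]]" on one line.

L=[[1,0,0,0],[1,1,0,0],[-2,-2,1,0],[4,4,3,1]] U=[[-4,2,2,4],[0,-4,-1,2],[0,0,1,3],[0,0,0,2]]

  r1 -= 1·r0 → [0,-4,-1,2]
  r2 -= -2·r0 → [0,8,3,-1]
  r3 -= 4·r0 → [0,-16,-1,19]
  r2 -= -2·r1 → [0,0,1,3]
  r3 -= 4·r1 → [0,0,3,11]
  r3 -= 3·r2 → [0,0,0,2]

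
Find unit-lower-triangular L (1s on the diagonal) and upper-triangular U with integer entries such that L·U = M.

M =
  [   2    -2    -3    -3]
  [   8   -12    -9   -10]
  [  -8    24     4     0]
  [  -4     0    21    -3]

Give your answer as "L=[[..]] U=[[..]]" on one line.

  R1 -= 4·R0 → [0,-4,3,2]
  R2 -= -4·R0 → [0,16,-8,-12]
  R3 -= -2·R0 → [0,-4,15,-9]
  R2 -= -4·R1 → [0,0,4,-4]
  R3 -= 1·R1 → [0,0,12,-11]
  R3 -= 3·R2 → [0,0,0,1]

L=[[1,0,0,0],[4,1,0,0],[-4,-4,1,0],[-2,1,3,1]] U=[[2,-2,-3,-3],[0,-4,3,2],[0,0,4,-4],[0,0,0,1]]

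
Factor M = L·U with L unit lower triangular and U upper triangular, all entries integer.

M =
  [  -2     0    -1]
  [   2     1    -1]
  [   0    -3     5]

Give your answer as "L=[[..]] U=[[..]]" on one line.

  row1 -= -1·row0 → [0,1,-2]
  row2 -= 0·row0 → [0,-3,5]
  row2 -= -3·row1 → [0,0,-1]

L=[[1,0,0],[-1,1,0],[0,-3,1]] U=[[-2,0,-1],[0,1,-2],[0,0,-1]]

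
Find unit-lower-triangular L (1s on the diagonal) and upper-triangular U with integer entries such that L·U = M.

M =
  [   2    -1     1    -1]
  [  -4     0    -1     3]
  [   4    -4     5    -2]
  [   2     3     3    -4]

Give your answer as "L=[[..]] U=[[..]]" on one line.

  row1 -= -2·row0 → [0,-2,1,1]
  row2 -= 2·row0 → [0,-2,3,0]
  row3 -= 1·row0 → [0,4,2,-3]
  row2 -= 1·row1 → [0,0,2,-1]
  row3 -= -2·row1 → [0,0,4,-1]
  row3 -= 2·row2 → [0,0,0,1]

L=[[1,0,0,0],[-2,1,0,0],[2,1,1,0],[1,-2,2,1]] U=[[2,-1,1,-1],[0,-2,1,1],[0,0,2,-1],[0,0,0,1]]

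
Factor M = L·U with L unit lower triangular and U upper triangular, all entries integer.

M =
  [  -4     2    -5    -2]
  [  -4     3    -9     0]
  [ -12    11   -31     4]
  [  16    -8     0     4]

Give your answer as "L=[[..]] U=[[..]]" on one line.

L=[[1,0,0,0],[1,1,0,0],[3,5,1,0],[-4,0,-5,1]] U=[[-4,2,-5,-2],[0,1,-4,2],[0,0,4,0],[0,0,0,-4]]

  row1 -= 1·row0 → [0,1,-4,2]
  row2 -= 3·row0 → [0,5,-16,10]
  row3 -= -4·row0 → [0,0,-20,-4]
  row2 -= 5·row1 → [0,0,4,0]
  row3 -= 0·row1 → [0,0,-20,-4]
  row3 -= -5·row2 → [0,0,0,-4]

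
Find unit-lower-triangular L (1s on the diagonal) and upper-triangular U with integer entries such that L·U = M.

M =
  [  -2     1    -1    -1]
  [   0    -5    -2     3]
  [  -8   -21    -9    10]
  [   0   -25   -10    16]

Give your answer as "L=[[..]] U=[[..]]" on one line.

  R1 -= 0·R0 → [0,-5,-2,3]
  R2 -= 4·R0 → [0,-25,-5,14]
  R3 -= 0·R0 → [0,-25,-10,16]
  R2 -= 5·R1 → [0,0,5,-1]
  R3 -= 5·R1 → [0,0,0,1]
  R3 -= 0·R2 → [0,0,0,1]

L=[[1,0,0,0],[0,1,0,0],[4,5,1,0],[0,5,0,1]] U=[[-2,1,-1,-1],[0,-5,-2,3],[0,0,5,-1],[0,0,0,1]]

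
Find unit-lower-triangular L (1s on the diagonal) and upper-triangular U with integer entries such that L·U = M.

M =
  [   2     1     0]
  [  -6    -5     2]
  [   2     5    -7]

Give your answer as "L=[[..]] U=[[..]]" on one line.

  R1 -= -3·R0 → [0,-2,2]
  R2 -= 1·R0 → [0,4,-7]
  R2 -= -2·R1 → [0,0,-3]

L=[[1,0,0],[-3,1,0],[1,-2,1]] U=[[2,1,0],[0,-2,2],[0,0,-3]]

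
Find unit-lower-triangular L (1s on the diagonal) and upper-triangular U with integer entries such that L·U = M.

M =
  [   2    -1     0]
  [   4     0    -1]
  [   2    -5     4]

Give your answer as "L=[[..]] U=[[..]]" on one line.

  r1 -= 2·r0 → [0,2,-1]
  r2 -= 1·r0 → [0,-4,4]
  r2 -= -2·r1 → [0,0,2]

L=[[1,0,0],[2,1,0],[1,-2,1]] U=[[2,-1,0],[0,2,-1],[0,0,2]]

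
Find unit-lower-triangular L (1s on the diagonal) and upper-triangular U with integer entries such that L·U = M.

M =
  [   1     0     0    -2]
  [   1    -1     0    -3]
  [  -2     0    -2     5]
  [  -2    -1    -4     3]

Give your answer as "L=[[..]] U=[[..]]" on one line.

L=[[1,0,0,0],[1,1,0,0],[-2,0,1,0],[-2,1,2,1]] U=[[1,0,0,-2],[0,-1,0,-1],[0,0,-2,1],[0,0,0,-2]]

  R1 -= 1·R0 → [0,-1,0,-1]
  R2 -= -2·R0 → [0,0,-2,1]
  R3 -= -2·R0 → [0,-1,-4,-1]
  R2 -= 0·R1 → [0,0,-2,1]
  R3 -= 1·R1 → [0,0,-4,0]
  R3 -= 2·R2 → [0,0,0,-2]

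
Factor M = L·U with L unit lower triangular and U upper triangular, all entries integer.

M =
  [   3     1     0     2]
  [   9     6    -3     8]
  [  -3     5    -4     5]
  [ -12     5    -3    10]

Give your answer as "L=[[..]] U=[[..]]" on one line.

L=[[1,0,0,0],[3,1,0,0],[-1,2,1,0],[-4,3,3,1]] U=[[3,1,0,2],[0,3,-3,2],[0,0,2,3],[0,0,0,3]]

  r1 -= 3·r0 → [0,3,-3,2]
  r2 -= -1·r0 → [0,6,-4,7]
  r3 -= -4·r0 → [0,9,-3,18]
  r2 -= 2·r1 → [0,0,2,3]
  r3 -= 3·r1 → [0,0,6,12]
  r3 -= 3·r2 → [0,0,0,3]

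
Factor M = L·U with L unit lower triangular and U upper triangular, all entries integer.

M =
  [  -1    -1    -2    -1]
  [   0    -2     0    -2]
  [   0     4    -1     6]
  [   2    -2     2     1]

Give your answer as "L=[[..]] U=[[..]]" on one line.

  r1 -= 0·r0 → [0,-2,0,-2]
  r2 -= 0·r0 → [0,4,-1,6]
  r3 -= -2·r0 → [0,-4,-2,-1]
  r2 -= -2·r1 → [0,0,-1,2]
  r3 -= 2·r1 → [0,0,-2,3]
  r3 -= 2·r2 → [0,0,0,-1]

L=[[1,0,0,0],[0,1,0,0],[0,-2,1,0],[-2,2,2,1]] U=[[-1,-1,-2,-1],[0,-2,0,-2],[0,0,-1,2],[0,0,0,-1]]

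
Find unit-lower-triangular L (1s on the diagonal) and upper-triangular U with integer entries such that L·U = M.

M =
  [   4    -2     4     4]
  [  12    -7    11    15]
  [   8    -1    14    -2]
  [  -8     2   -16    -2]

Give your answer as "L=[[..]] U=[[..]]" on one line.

L=[[1,0,0,0],[3,1,0,0],[2,-3,1,0],[-2,2,-2,1]] U=[[4,-2,4,4],[0,-1,-1,3],[0,0,3,-1],[0,0,0,-2]]

  R1 -= 3·R0 → [0,-1,-1,3]
  R2 -= 2·R0 → [0,3,6,-10]
  R3 -= -2·R0 → [0,-2,-8,6]
  R2 -= -3·R1 → [0,0,3,-1]
  R3 -= 2·R1 → [0,0,-6,0]
  R3 -= -2·R2 → [0,0,0,-2]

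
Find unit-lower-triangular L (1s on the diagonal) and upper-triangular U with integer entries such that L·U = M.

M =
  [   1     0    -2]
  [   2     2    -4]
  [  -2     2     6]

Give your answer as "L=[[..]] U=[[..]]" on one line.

  R1 -= 2·R0 → [0,2,0]
  R2 -= -2·R0 → [0,2,2]
  R2 -= 1·R1 → [0,0,2]

L=[[1,0,0],[2,1,0],[-2,1,1]] U=[[1,0,-2],[0,2,0],[0,0,2]]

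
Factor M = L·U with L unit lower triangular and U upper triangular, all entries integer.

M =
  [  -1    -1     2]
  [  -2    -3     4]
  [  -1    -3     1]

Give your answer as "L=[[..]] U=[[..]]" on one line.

  r1 -= 2·r0 → [0,-1,0]
  r2 -= 1·r0 → [0,-2,-1]
  r2 -= 2·r1 → [0,0,-1]

L=[[1,0,0],[2,1,0],[1,2,1]] U=[[-1,-1,2],[0,-1,0],[0,0,-1]]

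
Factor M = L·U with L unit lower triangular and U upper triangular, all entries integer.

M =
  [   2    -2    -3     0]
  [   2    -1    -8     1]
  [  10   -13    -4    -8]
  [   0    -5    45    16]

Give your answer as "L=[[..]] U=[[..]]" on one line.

L=[[1,0,0,0],[1,1,0,0],[5,-3,1,0],[0,-5,-5,1]] U=[[2,-2,-3,0],[0,1,-5,1],[0,0,-4,-5],[0,0,0,-4]]

  R1 -= 1·R0 → [0,1,-5,1]
  R2 -= 5·R0 → [0,-3,11,-8]
  R3 -= 0·R0 → [0,-5,45,16]
  R2 -= -3·R1 → [0,0,-4,-5]
  R3 -= -5·R1 → [0,0,20,21]
  R3 -= -5·R2 → [0,0,0,-4]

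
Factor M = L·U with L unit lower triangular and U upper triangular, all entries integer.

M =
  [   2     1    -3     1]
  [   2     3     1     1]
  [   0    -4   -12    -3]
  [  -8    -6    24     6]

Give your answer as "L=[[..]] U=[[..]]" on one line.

  r1 -= 1·r0 → [0,2,4,0]
  r2 -= 0·r0 → [0,-4,-12,-3]
  r3 -= -4·r0 → [0,-2,12,10]
  r2 -= -2·r1 → [0,0,-4,-3]
  r3 -= -1·r1 → [0,0,16,10]
  r3 -= -4·r2 → [0,0,0,-2]

L=[[1,0,0,0],[1,1,0,0],[0,-2,1,0],[-4,-1,-4,1]] U=[[2,1,-3,1],[0,2,4,0],[0,0,-4,-3],[0,0,0,-2]]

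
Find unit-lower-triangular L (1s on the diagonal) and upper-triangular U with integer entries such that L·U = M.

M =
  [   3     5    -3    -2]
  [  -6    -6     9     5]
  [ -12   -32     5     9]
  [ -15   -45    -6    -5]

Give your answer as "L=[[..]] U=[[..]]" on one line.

  row1 -= -2·row0 → [0,4,3,1]
  row2 -= -4·row0 → [0,-12,-7,1]
  row3 -= -5·row0 → [0,-20,-21,-15]
  row2 -= -3·row1 → [0,0,2,4]
  row3 -= -5·row1 → [0,0,-6,-10]
  row3 -= -3·row2 → [0,0,0,2]

L=[[1,0,0,0],[-2,1,0,0],[-4,-3,1,0],[-5,-5,-3,1]] U=[[3,5,-3,-2],[0,4,3,1],[0,0,2,4],[0,0,0,2]]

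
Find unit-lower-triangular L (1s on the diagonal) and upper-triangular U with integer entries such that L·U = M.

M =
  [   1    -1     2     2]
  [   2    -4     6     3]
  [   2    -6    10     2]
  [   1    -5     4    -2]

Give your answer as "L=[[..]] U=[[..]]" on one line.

L=[[1,0,0,0],[2,1,0,0],[2,2,1,0],[1,2,-1,1]] U=[[1,-1,2,2],[0,-2,2,-1],[0,0,2,0],[0,0,0,-2]]

  r1 -= 2·r0 → [0,-2,2,-1]
  r2 -= 2·r0 → [0,-4,6,-2]
  r3 -= 1·r0 → [0,-4,2,-4]
  r2 -= 2·r1 → [0,0,2,0]
  r3 -= 2·r1 → [0,0,-2,-2]
  r3 -= -1·r2 → [0,0,0,-2]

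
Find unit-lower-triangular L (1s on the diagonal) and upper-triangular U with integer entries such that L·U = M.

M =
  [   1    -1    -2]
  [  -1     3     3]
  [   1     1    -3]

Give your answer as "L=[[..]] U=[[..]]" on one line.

L=[[1,0,0],[-1,1,0],[1,1,1]] U=[[1,-1,-2],[0,2,1],[0,0,-2]]

  R1 -= -1·R0 → [0,2,1]
  R2 -= 1·R0 → [0,2,-1]
  R2 -= 1·R1 → [0,0,-2]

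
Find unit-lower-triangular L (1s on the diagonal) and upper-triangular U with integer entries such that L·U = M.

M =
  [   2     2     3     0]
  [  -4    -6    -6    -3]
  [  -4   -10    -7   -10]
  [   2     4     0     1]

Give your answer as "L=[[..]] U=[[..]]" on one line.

L=[[1,0,0,0],[-2,1,0,0],[-2,3,1,0],[1,-1,3,1]] U=[[2,2,3,0],[0,-2,0,-3],[0,0,-1,-1],[0,0,0,1]]

  row1 -= -2·row0 → [0,-2,0,-3]
  row2 -= -2·row0 → [0,-6,-1,-10]
  row3 -= 1·row0 → [0,2,-3,1]
  row2 -= 3·row1 → [0,0,-1,-1]
  row3 -= -1·row1 → [0,0,-3,-2]
  row3 -= 3·row2 → [0,0,0,1]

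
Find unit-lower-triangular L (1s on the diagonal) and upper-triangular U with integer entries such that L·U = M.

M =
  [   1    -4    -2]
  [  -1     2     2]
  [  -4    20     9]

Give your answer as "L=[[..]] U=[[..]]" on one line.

L=[[1,0,0],[-1,1,0],[-4,-2,1]] U=[[1,-4,-2],[0,-2,0],[0,0,1]]

  R1 -= -1·R0 → [0,-2,0]
  R2 -= -4·R0 → [0,4,1]
  R2 -= -2·R1 → [0,0,1]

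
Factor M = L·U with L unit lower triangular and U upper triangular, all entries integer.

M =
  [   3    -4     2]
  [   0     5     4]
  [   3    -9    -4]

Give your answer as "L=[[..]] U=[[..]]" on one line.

L=[[1,0,0],[0,1,0],[1,-1,1]] U=[[3,-4,2],[0,5,4],[0,0,-2]]

  row1 -= 0·row0 → [0,5,4]
  row2 -= 1·row0 → [0,-5,-6]
  row2 -= -1·row1 → [0,0,-2]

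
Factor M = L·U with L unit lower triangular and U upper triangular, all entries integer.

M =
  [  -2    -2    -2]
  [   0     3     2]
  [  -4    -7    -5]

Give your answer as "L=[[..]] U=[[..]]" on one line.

L=[[1,0,0],[0,1,0],[2,-1,1]] U=[[-2,-2,-2],[0,3,2],[0,0,1]]

  row1 -= 0·row0 → [0,3,2]
  row2 -= 2·row0 → [0,-3,-1]
  row2 -= -1·row1 → [0,0,1]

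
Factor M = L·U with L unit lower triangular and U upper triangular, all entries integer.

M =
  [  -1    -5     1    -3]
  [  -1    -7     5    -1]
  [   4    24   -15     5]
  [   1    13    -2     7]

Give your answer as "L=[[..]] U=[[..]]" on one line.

L=[[1,0,0,0],[1,1,0,0],[-4,-2,1,0],[-1,-4,-5,1]] U=[[-1,-5,1,-3],[0,-2,4,2],[0,0,-3,-3],[0,0,0,-3]]

  R1 -= 1·R0 → [0,-2,4,2]
  R2 -= -4·R0 → [0,4,-11,-7]
  R3 -= -1·R0 → [0,8,-1,4]
  R2 -= -2·R1 → [0,0,-3,-3]
  R3 -= -4·R1 → [0,0,15,12]
  R3 -= -5·R2 → [0,0,0,-3]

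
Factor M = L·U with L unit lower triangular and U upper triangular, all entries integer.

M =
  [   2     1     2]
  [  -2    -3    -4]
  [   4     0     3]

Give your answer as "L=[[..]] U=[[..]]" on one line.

L=[[1,0,0],[-1,1,0],[2,1,1]] U=[[2,1,2],[0,-2,-2],[0,0,1]]

  R1 -= -1·R0 → [0,-2,-2]
  R2 -= 2·R0 → [0,-2,-1]
  R2 -= 1·R1 → [0,0,1]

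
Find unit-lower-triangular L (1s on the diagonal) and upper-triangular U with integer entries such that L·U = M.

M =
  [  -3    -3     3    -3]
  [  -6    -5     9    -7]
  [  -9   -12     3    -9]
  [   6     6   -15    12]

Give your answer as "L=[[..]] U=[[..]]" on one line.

L=[[1,0,0,0],[2,1,0,0],[3,-3,1,0],[-2,0,-3,1]] U=[[-3,-3,3,-3],[0,1,3,-1],[0,0,3,-3],[0,0,0,-3]]

  row1 -= 2·row0 → [0,1,3,-1]
  row2 -= 3·row0 → [0,-3,-6,0]
  row3 -= -2·row0 → [0,0,-9,6]
  row2 -= -3·row1 → [0,0,3,-3]
  row3 -= 0·row1 → [0,0,-9,6]
  row3 -= -3·row2 → [0,0,0,-3]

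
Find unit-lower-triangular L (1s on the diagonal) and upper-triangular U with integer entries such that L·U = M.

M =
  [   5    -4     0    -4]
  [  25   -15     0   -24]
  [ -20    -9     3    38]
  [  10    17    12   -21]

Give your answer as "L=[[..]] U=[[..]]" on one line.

L=[[1,0,0,0],[5,1,0,0],[-4,-5,1,0],[2,5,4,1]] U=[[5,-4,0,-4],[0,5,0,-4],[0,0,3,2],[0,0,0,-1]]

  row1 -= 5·row0 → [0,5,0,-4]
  row2 -= -4·row0 → [0,-25,3,22]
  row3 -= 2·row0 → [0,25,12,-13]
  row2 -= -5·row1 → [0,0,3,2]
  row3 -= 5·row1 → [0,0,12,7]
  row3 -= 4·row2 → [0,0,0,-1]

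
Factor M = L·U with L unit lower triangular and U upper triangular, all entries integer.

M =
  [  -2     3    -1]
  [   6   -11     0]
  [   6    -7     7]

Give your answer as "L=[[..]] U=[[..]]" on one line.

L=[[1,0,0],[-3,1,0],[-3,-1,1]] U=[[-2,3,-1],[0,-2,-3],[0,0,1]]

  r1 -= -3·r0 → [0,-2,-3]
  r2 -= -3·r0 → [0,2,4]
  r2 -= -1·r1 → [0,0,1]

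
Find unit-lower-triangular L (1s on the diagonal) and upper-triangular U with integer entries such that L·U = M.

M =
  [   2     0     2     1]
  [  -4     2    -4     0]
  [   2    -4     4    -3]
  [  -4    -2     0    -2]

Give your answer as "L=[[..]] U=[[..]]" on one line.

  r1 -= -2·r0 → [0,2,0,2]
  r2 -= 1·r0 → [0,-4,2,-4]
  r3 -= -2·r0 → [0,-2,4,0]
  r2 -= -2·r1 → [0,0,2,0]
  r3 -= -1·r1 → [0,0,4,2]
  r3 -= 2·r2 → [0,0,0,2]

L=[[1,0,0,0],[-2,1,0,0],[1,-2,1,0],[-2,-1,2,1]] U=[[2,0,2,1],[0,2,0,2],[0,0,2,0],[0,0,0,2]]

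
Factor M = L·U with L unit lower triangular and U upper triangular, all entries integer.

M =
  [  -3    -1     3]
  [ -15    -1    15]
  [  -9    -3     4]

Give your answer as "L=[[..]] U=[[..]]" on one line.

  r1 -= 5·r0 → [0,4,0]
  r2 -= 3·r0 → [0,0,-5]
  r2 -= 0·r1 → [0,0,-5]

L=[[1,0,0],[5,1,0],[3,0,1]] U=[[-3,-1,3],[0,4,0],[0,0,-5]]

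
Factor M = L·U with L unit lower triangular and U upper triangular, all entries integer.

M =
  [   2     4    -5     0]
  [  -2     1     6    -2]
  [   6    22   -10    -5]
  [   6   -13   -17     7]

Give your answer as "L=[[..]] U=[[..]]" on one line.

L=[[1,0,0,0],[-1,1,0,0],[3,2,1,0],[3,-5,1,1]] U=[[2,4,-5,0],[0,5,1,-2],[0,0,3,-1],[0,0,0,-2]]

  r1 -= -1·r0 → [0,5,1,-2]
  r2 -= 3·r0 → [0,10,5,-5]
  r3 -= 3·r0 → [0,-25,-2,7]
  r2 -= 2·r1 → [0,0,3,-1]
  r3 -= -5·r1 → [0,0,3,-3]
  r3 -= 1·r2 → [0,0,0,-2]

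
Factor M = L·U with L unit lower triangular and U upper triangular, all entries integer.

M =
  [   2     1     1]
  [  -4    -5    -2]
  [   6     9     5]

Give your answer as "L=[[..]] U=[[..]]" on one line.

L=[[1,0,0],[-2,1,0],[3,-2,1]] U=[[2,1,1],[0,-3,0],[0,0,2]]

  R1 -= -2·R0 → [0,-3,0]
  R2 -= 3·R0 → [0,6,2]
  R2 -= -2·R1 → [0,0,2]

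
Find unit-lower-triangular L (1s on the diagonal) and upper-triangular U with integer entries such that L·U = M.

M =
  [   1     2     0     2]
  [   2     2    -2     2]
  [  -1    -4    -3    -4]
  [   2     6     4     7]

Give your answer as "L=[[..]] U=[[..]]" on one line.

L=[[1,0,0,0],[2,1,0,0],[-1,1,1,0],[2,-1,-2,1]] U=[[1,2,0,2],[0,-2,-2,-2],[0,0,-1,0],[0,0,0,1]]

  r1 -= 2·r0 → [0,-2,-2,-2]
  r2 -= -1·r0 → [0,-2,-3,-2]
  r3 -= 2·r0 → [0,2,4,3]
  r2 -= 1·r1 → [0,0,-1,0]
  r3 -= -1·r1 → [0,0,2,1]
  r3 -= -2·r2 → [0,0,0,1]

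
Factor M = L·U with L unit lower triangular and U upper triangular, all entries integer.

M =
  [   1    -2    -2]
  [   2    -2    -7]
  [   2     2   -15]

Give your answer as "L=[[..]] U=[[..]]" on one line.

L=[[1,0,0],[2,1,0],[2,3,1]] U=[[1,-2,-2],[0,2,-3],[0,0,-2]]

  r1 -= 2·r0 → [0,2,-3]
  r2 -= 2·r0 → [0,6,-11]
  r2 -= 3·r1 → [0,0,-2]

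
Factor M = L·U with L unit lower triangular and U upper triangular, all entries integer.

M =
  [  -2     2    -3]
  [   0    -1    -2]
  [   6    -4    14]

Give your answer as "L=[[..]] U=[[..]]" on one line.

L=[[1,0,0],[0,1,0],[-3,-2,1]] U=[[-2,2,-3],[0,-1,-2],[0,0,1]]

  R1 -= 0·R0 → [0,-1,-2]
  R2 -= -3·R0 → [0,2,5]
  R2 -= -2·R1 → [0,0,1]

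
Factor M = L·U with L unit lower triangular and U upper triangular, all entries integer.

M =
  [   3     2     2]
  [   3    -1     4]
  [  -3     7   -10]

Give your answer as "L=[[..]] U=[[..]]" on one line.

L=[[1,0,0],[1,1,0],[-1,-3,1]] U=[[3,2,2],[0,-3,2],[0,0,-2]]

  row1 -= 1·row0 → [0,-3,2]
  row2 -= -1·row0 → [0,9,-8]
  row2 -= -3·row1 → [0,0,-2]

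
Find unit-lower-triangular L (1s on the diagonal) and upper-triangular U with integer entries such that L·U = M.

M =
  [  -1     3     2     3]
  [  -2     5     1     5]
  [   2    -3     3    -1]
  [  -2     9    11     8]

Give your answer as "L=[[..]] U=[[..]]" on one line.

L=[[1,0,0,0],[2,1,0,0],[-2,-3,1,0],[2,-3,1,1]] U=[[-1,3,2,3],[0,-1,-3,-1],[0,0,-2,2],[0,0,0,-3]]

  r1 -= 2·r0 → [0,-1,-3,-1]
  r2 -= -2·r0 → [0,3,7,5]
  r3 -= 2·r0 → [0,3,7,2]
  r2 -= -3·r1 → [0,0,-2,2]
  r3 -= -3·r1 → [0,0,-2,-1]
  r3 -= 1·r2 → [0,0,0,-3]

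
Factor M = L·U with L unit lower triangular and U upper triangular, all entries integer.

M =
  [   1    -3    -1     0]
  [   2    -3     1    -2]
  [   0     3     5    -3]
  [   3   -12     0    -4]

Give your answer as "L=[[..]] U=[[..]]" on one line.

L=[[1,0,0,0],[2,1,0,0],[0,1,1,0],[3,-1,3,1]] U=[[1,-3,-1,0],[0,3,3,-2],[0,0,2,-1],[0,0,0,-3]]

  r1 -= 2·r0 → [0,3,3,-2]
  r2 -= 0·r0 → [0,3,5,-3]
  r3 -= 3·r0 → [0,-3,3,-4]
  r2 -= 1·r1 → [0,0,2,-1]
  r3 -= -1·r1 → [0,0,6,-6]
  r3 -= 3·r2 → [0,0,0,-3]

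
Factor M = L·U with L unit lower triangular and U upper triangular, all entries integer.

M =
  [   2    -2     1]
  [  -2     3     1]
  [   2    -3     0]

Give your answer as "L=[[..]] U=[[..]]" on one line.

  R1 -= -1·R0 → [0,1,2]
  R2 -= 1·R0 → [0,-1,-1]
  R2 -= -1·R1 → [0,0,1]

L=[[1,0,0],[-1,1,0],[1,-1,1]] U=[[2,-2,1],[0,1,2],[0,0,1]]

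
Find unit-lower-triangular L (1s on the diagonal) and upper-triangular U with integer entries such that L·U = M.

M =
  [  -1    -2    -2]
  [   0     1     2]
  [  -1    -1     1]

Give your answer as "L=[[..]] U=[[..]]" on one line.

  r1 -= 0·r0 → [0,1,2]
  r2 -= 1·r0 → [0,1,3]
  r2 -= 1·r1 → [0,0,1]

L=[[1,0,0],[0,1,0],[1,1,1]] U=[[-1,-2,-2],[0,1,2],[0,0,1]]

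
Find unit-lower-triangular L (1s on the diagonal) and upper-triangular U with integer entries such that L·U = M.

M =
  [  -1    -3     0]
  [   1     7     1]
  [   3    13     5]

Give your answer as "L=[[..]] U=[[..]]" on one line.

L=[[1,0,0],[-1,1,0],[-3,1,1]] U=[[-1,-3,0],[0,4,1],[0,0,4]]

  r1 -= -1·r0 → [0,4,1]
  r2 -= -3·r0 → [0,4,5]
  r2 -= 1·r1 → [0,0,4]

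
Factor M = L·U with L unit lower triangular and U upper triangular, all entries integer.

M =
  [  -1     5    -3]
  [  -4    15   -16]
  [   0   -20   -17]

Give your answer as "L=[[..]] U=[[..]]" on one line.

L=[[1,0,0],[4,1,0],[0,4,1]] U=[[-1,5,-3],[0,-5,-4],[0,0,-1]]

  r1 -= 4·r0 → [0,-5,-4]
  r2 -= 0·r0 → [0,-20,-17]
  r2 -= 4·r1 → [0,0,-1]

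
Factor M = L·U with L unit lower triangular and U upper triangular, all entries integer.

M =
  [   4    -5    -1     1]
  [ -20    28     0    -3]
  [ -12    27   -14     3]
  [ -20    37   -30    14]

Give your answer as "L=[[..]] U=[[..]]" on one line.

  r1 -= -5·r0 → [0,3,-5,2]
  r2 -= -3·r0 → [0,12,-17,6]
  r3 -= -5·r0 → [0,12,-35,19]
  r2 -= 4·r1 → [0,0,3,-2]
  r3 -= 4·r1 → [0,0,-15,11]
  r3 -= -5·r2 → [0,0,0,1]

L=[[1,0,0,0],[-5,1,0,0],[-3,4,1,0],[-5,4,-5,1]] U=[[4,-5,-1,1],[0,3,-5,2],[0,0,3,-2],[0,0,0,1]]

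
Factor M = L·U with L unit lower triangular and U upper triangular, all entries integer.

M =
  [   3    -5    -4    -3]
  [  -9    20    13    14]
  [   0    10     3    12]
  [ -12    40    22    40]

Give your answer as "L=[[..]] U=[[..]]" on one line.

  row1 -= -3·row0 → [0,5,1,5]
  row2 -= 0·row0 → [0,10,3,12]
  row3 -= -4·row0 → [0,20,6,28]
  row2 -= 2·row1 → [0,0,1,2]
  row3 -= 4·row1 → [0,0,2,8]
  row3 -= 2·row2 → [0,0,0,4]

L=[[1,0,0,0],[-3,1,0,0],[0,2,1,0],[-4,4,2,1]] U=[[3,-5,-4,-3],[0,5,1,5],[0,0,1,2],[0,0,0,4]]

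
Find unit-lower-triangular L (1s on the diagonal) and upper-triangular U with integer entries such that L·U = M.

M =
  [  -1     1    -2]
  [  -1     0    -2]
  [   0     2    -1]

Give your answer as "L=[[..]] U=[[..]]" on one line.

L=[[1,0,0],[1,1,0],[0,-2,1]] U=[[-1,1,-2],[0,-1,0],[0,0,-1]]

  row1 -= 1·row0 → [0,-1,0]
  row2 -= 0·row0 → [0,2,-1]
  row2 -= -2·row1 → [0,0,-1]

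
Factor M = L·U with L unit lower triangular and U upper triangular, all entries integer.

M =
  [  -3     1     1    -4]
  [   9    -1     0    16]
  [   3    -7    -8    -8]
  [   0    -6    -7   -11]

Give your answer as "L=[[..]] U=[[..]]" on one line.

  row1 -= -3·row0 → [0,2,3,4]
  row2 -= -1·row0 → [0,-6,-7,-12]
  row3 -= 0·row0 → [0,-6,-7,-11]
  row2 -= -3·row1 → [0,0,2,0]
  row3 -= -3·row1 → [0,0,2,1]
  row3 -= 1·row2 → [0,0,0,1]

L=[[1,0,0,0],[-3,1,0,0],[-1,-3,1,0],[0,-3,1,1]] U=[[-3,1,1,-4],[0,2,3,4],[0,0,2,0],[0,0,0,1]]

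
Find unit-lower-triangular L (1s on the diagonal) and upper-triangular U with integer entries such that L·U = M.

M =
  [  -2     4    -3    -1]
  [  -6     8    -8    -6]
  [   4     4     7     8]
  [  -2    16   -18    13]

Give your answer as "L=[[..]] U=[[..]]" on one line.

  r1 -= 3·r0 → [0,-4,1,-3]
  r2 -= -2·r0 → [0,12,1,6]
  r3 -= 1·r0 → [0,12,-15,14]
  r2 -= -3·r1 → [0,0,4,-3]
  r3 -= -3·r1 → [0,0,-12,5]
  r3 -= -3·r2 → [0,0,0,-4]

L=[[1,0,0,0],[3,1,0,0],[-2,-3,1,0],[1,-3,-3,1]] U=[[-2,4,-3,-1],[0,-4,1,-3],[0,0,4,-3],[0,0,0,-4]]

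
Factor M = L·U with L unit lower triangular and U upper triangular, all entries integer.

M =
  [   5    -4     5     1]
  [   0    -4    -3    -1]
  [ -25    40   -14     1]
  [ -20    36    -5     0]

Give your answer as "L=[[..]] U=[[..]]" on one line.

  row1 -= 0·row0 → [0,-4,-3,-1]
  row2 -= -5·row0 → [0,20,11,6]
  row3 -= -4·row0 → [0,20,15,4]
  row2 -= -5·row1 → [0,0,-4,1]
  row3 -= -5·row1 → [0,0,0,-1]
  row3 -= 0·row2 → [0,0,0,-1]

L=[[1,0,0,0],[0,1,0,0],[-5,-5,1,0],[-4,-5,0,1]] U=[[5,-4,5,1],[0,-4,-3,-1],[0,0,-4,1],[0,0,0,-1]]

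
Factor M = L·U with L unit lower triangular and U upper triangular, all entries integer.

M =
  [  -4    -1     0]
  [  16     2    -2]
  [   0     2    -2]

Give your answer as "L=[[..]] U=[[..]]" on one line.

  R1 -= -4·R0 → [0,-2,-2]
  R2 -= 0·R0 → [0,2,-2]
  R2 -= -1·R1 → [0,0,-4]

L=[[1,0,0],[-4,1,0],[0,-1,1]] U=[[-4,-1,0],[0,-2,-2],[0,0,-4]]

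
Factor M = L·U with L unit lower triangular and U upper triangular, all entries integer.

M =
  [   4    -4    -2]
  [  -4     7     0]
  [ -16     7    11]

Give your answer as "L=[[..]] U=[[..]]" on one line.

L=[[1,0,0],[-1,1,0],[-4,-3,1]] U=[[4,-4,-2],[0,3,-2],[0,0,-3]]

  row1 -= -1·row0 → [0,3,-2]
  row2 -= -4·row0 → [0,-9,3]
  row2 -= -3·row1 → [0,0,-3]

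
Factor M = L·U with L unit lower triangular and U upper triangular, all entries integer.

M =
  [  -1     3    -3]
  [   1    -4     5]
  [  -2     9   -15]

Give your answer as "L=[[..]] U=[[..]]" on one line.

L=[[1,0,0],[-1,1,0],[2,-3,1]] U=[[-1,3,-3],[0,-1,2],[0,0,-3]]

  R1 -= -1·R0 → [0,-1,2]
  R2 -= 2·R0 → [0,3,-9]
  R2 -= -3·R1 → [0,0,-3]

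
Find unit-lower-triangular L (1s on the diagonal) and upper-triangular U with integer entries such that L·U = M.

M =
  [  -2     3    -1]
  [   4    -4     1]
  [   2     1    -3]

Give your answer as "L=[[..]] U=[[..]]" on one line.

L=[[1,0,0],[-2,1,0],[-1,2,1]] U=[[-2,3,-1],[0,2,-1],[0,0,-2]]

  R1 -= -2·R0 → [0,2,-1]
  R2 -= -1·R0 → [0,4,-4]
  R2 -= 2·R1 → [0,0,-2]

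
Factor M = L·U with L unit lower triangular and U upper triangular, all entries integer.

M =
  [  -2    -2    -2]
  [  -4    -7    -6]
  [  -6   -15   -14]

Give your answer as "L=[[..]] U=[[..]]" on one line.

L=[[1,0,0],[2,1,0],[3,3,1]] U=[[-2,-2,-2],[0,-3,-2],[0,0,-2]]

  row1 -= 2·row0 → [0,-3,-2]
  row2 -= 3·row0 → [0,-9,-8]
  row2 -= 3·row1 → [0,0,-2]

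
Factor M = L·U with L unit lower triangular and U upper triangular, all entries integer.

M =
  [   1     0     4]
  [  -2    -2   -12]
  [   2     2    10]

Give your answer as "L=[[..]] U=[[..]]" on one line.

  R1 -= -2·R0 → [0,-2,-4]
  R2 -= 2·R0 → [0,2,2]
  R2 -= -1·R1 → [0,0,-2]

L=[[1,0,0],[-2,1,0],[2,-1,1]] U=[[1,0,4],[0,-2,-4],[0,0,-2]]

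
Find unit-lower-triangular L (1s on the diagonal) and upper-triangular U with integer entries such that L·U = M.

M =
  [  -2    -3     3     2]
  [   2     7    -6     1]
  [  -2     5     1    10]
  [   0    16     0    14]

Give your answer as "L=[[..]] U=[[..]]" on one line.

L=[[1,0,0,0],[-1,1,0,0],[1,2,1,0],[0,4,3,1]] U=[[-2,-3,3,2],[0,4,-3,3],[0,0,4,2],[0,0,0,-4]]

  row1 -= -1·row0 → [0,4,-3,3]
  row2 -= 1·row0 → [0,8,-2,8]
  row3 -= 0·row0 → [0,16,0,14]
  row2 -= 2·row1 → [0,0,4,2]
  row3 -= 4·row1 → [0,0,12,2]
  row3 -= 3·row2 → [0,0,0,-4]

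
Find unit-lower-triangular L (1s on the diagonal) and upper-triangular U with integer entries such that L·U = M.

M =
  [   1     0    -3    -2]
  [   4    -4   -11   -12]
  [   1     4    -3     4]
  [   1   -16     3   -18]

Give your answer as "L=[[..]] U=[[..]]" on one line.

L=[[1,0,0,0],[4,1,0,0],[1,-1,1,0],[1,4,2,1]] U=[[1,0,-3,-2],[0,-4,1,-4],[0,0,1,2],[0,0,0,-4]]

  row1 -= 4·row0 → [0,-4,1,-4]
  row2 -= 1·row0 → [0,4,0,6]
  row3 -= 1·row0 → [0,-16,6,-16]
  row2 -= -1·row1 → [0,0,1,2]
  row3 -= 4·row1 → [0,0,2,0]
  row3 -= 2·row2 → [0,0,0,-4]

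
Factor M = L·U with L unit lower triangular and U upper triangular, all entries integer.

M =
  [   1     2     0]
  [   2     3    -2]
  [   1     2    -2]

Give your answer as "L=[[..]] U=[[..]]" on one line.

L=[[1,0,0],[2,1,0],[1,0,1]] U=[[1,2,0],[0,-1,-2],[0,0,-2]]

  R1 -= 2·R0 → [0,-1,-2]
  R2 -= 1·R0 → [0,0,-2]
  R2 -= 0·R1 → [0,0,-2]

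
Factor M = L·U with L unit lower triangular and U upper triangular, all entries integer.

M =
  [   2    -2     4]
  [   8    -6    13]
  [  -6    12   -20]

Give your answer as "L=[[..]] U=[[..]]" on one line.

  row1 -= 4·row0 → [0,2,-3]
  row2 -= -3·row0 → [0,6,-8]
  row2 -= 3·row1 → [0,0,1]

L=[[1,0,0],[4,1,0],[-3,3,1]] U=[[2,-2,4],[0,2,-3],[0,0,1]]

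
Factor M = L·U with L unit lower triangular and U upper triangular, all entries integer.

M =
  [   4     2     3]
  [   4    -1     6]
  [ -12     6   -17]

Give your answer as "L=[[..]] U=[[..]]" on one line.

L=[[1,0,0],[1,1,0],[-3,-4,1]] U=[[4,2,3],[0,-3,3],[0,0,4]]

  R1 -= 1·R0 → [0,-3,3]
  R2 -= -3·R0 → [0,12,-8]
  R2 -= -4·R1 → [0,0,4]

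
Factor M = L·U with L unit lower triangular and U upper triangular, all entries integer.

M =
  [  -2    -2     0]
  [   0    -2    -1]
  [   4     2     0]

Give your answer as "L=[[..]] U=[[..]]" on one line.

  r1 -= 0·r0 → [0,-2,-1]
  r2 -= -2·r0 → [0,-2,0]
  r2 -= 1·r1 → [0,0,1]

L=[[1,0,0],[0,1,0],[-2,1,1]] U=[[-2,-2,0],[0,-2,-1],[0,0,1]]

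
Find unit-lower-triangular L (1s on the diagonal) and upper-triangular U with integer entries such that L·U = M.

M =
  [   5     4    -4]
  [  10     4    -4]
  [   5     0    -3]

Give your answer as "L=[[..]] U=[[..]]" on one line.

L=[[1,0,0],[2,1,0],[1,1,1]] U=[[5,4,-4],[0,-4,4],[0,0,-3]]

  R1 -= 2·R0 → [0,-4,4]
  R2 -= 1·R0 → [0,-4,1]
  R2 -= 1·R1 → [0,0,-3]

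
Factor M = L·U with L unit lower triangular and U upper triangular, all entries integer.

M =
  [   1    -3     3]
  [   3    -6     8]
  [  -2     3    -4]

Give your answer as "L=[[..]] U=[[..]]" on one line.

  R1 -= 3·R0 → [0,3,-1]
  R2 -= -2·R0 → [0,-3,2]
  R2 -= -1·R1 → [0,0,1]

L=[[1,0,0],[3,1,0],[-2,-1,1]] U=[[1,-3,3],[0,3,-1],[0,0,1]]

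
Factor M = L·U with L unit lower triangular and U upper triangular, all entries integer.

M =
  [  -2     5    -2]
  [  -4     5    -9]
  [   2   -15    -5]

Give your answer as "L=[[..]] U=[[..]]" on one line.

  r1 -= 2·r0 → [0,-5,-5]
  r2 -= -1·r0 → [0,-10,-7]
  r2 -= 2·r1 → [0,0,3]

L=[[1,0,0],[2,1,0],[-1,2,1]] U=[[-2,5,-2],[0,-5,-5],[0,0,3]]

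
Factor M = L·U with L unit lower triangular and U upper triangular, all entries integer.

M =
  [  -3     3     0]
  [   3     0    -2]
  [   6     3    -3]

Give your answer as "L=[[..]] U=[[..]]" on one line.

  row1 -= -1·row0 → [0,3,-2]
  row2 -= -2·row0 → [0,9,-3]
  row2 -= 3·row1 → [0,0,3]

L=[[1,0,0],[-1,1,0],[-2,3,1]] U=[[-3,3,0],[0,3,-2],[0,0,3]]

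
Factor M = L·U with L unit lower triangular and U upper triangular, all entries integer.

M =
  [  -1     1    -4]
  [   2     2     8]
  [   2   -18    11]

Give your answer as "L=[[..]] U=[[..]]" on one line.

  R1 -= -2·R0 → [0,4,0]
  R2 -= -2·R0 → [0,-16,3]
  R2 -= -4·R1 → [0,0,3]

L=[[1,0,0],[-2,1,0],[-2,-4,1]] U=[[-1,1,-4],[0,4,0],[0,0,3]]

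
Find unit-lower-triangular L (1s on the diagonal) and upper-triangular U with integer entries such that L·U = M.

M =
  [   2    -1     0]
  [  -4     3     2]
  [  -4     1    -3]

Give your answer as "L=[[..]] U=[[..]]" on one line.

L=[[1,0,0],[-2,1,0],[-2,-1,1]] U=[[2,-1,0],[0,1,2],[0,0,-1]]

  R1 -= -2·R0 → [0,1,2]
  R2 -= -2·R0 → [0,-1,-3]
  R2 -= -1·R1 → [0,0,-1]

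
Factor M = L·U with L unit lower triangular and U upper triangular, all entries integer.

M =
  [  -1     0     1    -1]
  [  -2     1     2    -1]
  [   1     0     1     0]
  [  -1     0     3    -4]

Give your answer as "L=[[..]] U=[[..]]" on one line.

  r1 -= 2·r0 → [0,1,0,1]
  r2 -= -1·r0 → [0,0,2,-1]
  r3 -= 1·r0 → [0,0,2,-3]
  r2 -= 0·r1 → [0,0,2,-1]
  r3 -= 0·r1 → [0,0,2,-3]
  r3 -= 1·r2 → [0,0,0,-2]

L=[[1,0,0,0],[2,1,0,0],[-1,0,1,0],[1,0,1,1]] U=[[-1,0,1,-1],[0,1,0,1],[0,0,2,-1],[0,0,0,-2]]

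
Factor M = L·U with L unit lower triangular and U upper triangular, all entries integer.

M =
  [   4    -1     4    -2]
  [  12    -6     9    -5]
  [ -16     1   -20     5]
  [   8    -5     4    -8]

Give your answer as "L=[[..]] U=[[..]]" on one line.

L=[[1,0,0,0],[3,1,0,0],[-4,1,1,0],[2,1,1,1]] U=[[4,-1,4,-2],[0,-3,-3,1],[0,0,-1,-4],[0,0,0,-1]]

  r1 -= 3·r0 → [0,-3,-3,1]
  r2 -= -4·r0 → [0,-3,-4,-3]
  r3 -= 2·r0 → [0,-3,-4,-4]
  r2 -= 1·r1 → [0,0,-1,-4]
  r3 -= 1·r1 → [0,0,-1,-5]
  r3 -= 1·r2 → [0,0,0,-1]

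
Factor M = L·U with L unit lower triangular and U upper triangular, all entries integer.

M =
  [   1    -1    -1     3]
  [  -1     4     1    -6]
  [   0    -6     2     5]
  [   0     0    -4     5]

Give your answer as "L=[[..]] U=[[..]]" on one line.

L=[[1,0,0,0],[-1,1,0,0],[0,-2,1,0],[0,0,-2,1]] U=[[1,-1,-1,3],[0,3,0,-3],[0,0,2,-1],[0,0,0,3]]

  row1 -= -1·row0 → [0,3,0,-3]
  row2 -= 0·row0 → [0,-6,2,5]
  row3 -= 0·row0 → [0,0,-4,5]
  row2 -= -2·row1 → [0,0,2,-1]
  row3 -= 0·row1 → [0,0,-4,5]
  row3 -= -2·row2 → [0,0,0,3]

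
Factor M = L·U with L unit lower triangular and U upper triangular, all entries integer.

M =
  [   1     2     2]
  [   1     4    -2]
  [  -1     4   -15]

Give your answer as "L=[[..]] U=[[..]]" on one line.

L=[[1,0,0],[1,1,0],[-1,3,1]] U=[[1,2,2],[0,2,-4],[0,0,-1]]

  row1 -= 1·row0 → [0,2,-4]
  row2 -= -1·row0 → [0,6,-13]
  row2 -= 3·row1 → [0,0,-1]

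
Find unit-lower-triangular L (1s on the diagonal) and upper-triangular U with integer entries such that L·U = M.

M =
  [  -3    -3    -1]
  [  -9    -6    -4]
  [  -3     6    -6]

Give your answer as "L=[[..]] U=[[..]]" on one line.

  row1 -= 3·row0 → [0,3,-1]
  row2 -= 1·row0 → [0,9,-5]
  row2 -= 3·row1 → [0,0,-2]

L=[[1,0,0],[3,1,0],[1,3,1]] U=[[-3,-3,-1],[0,3,-1],[0,0,-2]]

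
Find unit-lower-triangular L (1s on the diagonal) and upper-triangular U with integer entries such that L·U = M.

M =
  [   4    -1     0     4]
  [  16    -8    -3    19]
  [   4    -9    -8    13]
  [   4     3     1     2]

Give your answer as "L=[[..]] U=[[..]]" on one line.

L=[[1,0,0,0],[4,1,0,0],[1,2,1,0],[1,-1,1,1]] U=[[4,-1,0,4],[0,-4,-3,3],[0,0,-2,3],[0,0,0,-2]]

  R1 -= 4·R0 → [0,-4,-3,3]
  R2 -= 1·R0 → [0,-8,-8,9]
  R3 -= 1·R0 → [0,4,1,-2]
  R2 -= 2·R1 → [0,0,-2,3]
  R3 -= -1·R1 → [0,0,-2,1]
  R3 -= 1·R2 → [0,0,0,-2]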